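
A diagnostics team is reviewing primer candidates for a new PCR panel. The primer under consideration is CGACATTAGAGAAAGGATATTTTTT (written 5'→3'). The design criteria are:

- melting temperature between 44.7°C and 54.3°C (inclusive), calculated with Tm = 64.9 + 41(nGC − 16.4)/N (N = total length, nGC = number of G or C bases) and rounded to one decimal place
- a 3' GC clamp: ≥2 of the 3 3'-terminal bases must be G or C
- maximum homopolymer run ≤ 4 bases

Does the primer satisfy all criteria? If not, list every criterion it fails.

Base counts: A=9, T=9, G=5, C=2 (length 25).
Tm: Tm = 64.9 + 41·(7 − 16.4)/25 = 49.5°C ✓
GC clamp: 3' end TTT has 0 G/C, need ≥2 ✗
homopolymer run: longest run = 6, exceeds 4 ✗

Fails: GC clamp, homopolymer run.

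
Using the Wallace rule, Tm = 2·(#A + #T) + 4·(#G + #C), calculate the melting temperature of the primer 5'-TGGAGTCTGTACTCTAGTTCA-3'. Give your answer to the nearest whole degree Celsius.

Base counts: A=4, T=8, G=5, C=4 (length 21).
Tm = 2·(4+8) + 4·(5+4) = 2·12 + 4·9 = 24 + 36 = 60°C.

60°C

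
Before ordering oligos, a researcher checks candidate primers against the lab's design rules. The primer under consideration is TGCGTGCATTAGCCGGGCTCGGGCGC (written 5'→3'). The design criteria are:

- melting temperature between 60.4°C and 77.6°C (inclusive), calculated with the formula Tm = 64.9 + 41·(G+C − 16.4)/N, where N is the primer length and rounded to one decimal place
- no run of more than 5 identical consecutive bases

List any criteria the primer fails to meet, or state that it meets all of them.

Base counts: A=2, T=5, G=11, C=8 (length 26).
Tm: Tm = 64.9 + 41·(19 − 16.4)/26 = 69.0°C ✓
homopolymer run: longest run = 3 ✓

Meets all criteria.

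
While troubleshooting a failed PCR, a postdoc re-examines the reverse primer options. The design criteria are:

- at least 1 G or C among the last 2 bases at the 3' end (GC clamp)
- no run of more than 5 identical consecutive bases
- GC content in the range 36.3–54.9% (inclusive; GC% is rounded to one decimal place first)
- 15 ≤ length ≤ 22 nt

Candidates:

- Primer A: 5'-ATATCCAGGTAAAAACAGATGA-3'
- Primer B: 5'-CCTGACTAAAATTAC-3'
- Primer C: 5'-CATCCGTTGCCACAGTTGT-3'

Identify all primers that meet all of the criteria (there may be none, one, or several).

Primer C only.

Primer A (22 nt, A=11 T=4 G=4 C=3): 3' end GA has 1 G/C ✓; longest run = 5 ✓; GC 7/22 = 31.8%, outside 36.3–54.9% ✗; length 22 ✓ — fails.
Primer B (15 nt, A=6 T=4 G=1 C=4): 3' end AC has 1 G/C ✓; longest run = 4 ✓; GC 5/15 = 33.3%, outside 36.3–54.9% ✗; length 15 ✓ — fails.
Primer C (19 nt, A=3 T=6 G=4 C=6): 3' end GT has 1 G/C ✓; longest run = 2 ✓; GC 10/19 = 52.6% ✓; length 19 ✓ — passes.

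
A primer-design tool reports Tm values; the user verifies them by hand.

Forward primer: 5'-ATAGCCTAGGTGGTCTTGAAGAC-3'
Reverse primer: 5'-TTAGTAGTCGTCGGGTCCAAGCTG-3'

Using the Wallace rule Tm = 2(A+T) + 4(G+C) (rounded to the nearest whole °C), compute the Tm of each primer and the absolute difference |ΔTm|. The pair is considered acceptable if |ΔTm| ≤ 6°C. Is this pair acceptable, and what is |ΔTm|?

Forward: A=6 T=6 G=7 C=4 → Tm = 2·12 + 4·11 = 68°C.
Reverse: A=4 T=7 G=8 C=5 → Tm = 2·11 + 4·13 = 74°C.
|ΔTm| = |68 − 74| = 6°C, ≤ 6°C.

|ΔTm| = 6°C; the pair is acceptable.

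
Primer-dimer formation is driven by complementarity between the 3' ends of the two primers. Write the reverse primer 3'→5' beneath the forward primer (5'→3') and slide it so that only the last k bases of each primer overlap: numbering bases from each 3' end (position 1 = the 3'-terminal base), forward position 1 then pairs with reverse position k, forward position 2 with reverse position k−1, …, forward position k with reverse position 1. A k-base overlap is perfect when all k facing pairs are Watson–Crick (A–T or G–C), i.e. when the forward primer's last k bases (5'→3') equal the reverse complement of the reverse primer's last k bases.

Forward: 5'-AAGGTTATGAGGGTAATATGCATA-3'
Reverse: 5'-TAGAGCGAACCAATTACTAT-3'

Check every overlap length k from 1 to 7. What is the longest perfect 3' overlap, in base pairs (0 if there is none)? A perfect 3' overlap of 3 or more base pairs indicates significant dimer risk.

Longest perfect overlap: 3 complementary base pairs; significant dimer risk (threshold 3).

Last 7 bases (5'→3') — forward …ATGCATA, reverse …TTACTAT.
Reverse complement of the reverse primer's last 7 bases: ATAGTAA; its first k bases are the reverse complement of the reverse primer's last k bases, so a perfect k-base overlap needs the forward primer's last k bases to equal them.
Comparing (forward last k vs required): k=1: A vs A ✓; k=2: TA vs AT ✗; k=3: ATA vs ATA ✓; k=4: CATA vs ATAG ✗; k=5: GCATA vs ATAGT ✗; k=6: TGCATA vs ATAGTA ✗; k=7: ATGCATA vs ATAGTAA ✗.
Perfect overlaps at k = 1, 3; the largest is 3.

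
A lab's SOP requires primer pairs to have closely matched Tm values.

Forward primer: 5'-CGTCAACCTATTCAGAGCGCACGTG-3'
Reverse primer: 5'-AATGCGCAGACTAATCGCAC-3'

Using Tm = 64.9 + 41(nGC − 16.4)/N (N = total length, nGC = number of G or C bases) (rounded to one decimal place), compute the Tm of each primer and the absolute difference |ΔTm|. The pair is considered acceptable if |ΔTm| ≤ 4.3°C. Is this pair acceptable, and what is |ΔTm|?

Forward: G+C = 14, N = 25 → Tm = 64.9 + 41·(14 − 16.4)/25 = 61.0°C.
Reverse: G+C = 10, N = 20 → Tm = 64.9 + 41·(10 − 16.4)/20 = 51.8°C.
|ΔTm| = |61.0 − 51.8| = 9.2°C, > 4.3°C.

|ΔTm| = 9.2°C; the pair is not acceptable.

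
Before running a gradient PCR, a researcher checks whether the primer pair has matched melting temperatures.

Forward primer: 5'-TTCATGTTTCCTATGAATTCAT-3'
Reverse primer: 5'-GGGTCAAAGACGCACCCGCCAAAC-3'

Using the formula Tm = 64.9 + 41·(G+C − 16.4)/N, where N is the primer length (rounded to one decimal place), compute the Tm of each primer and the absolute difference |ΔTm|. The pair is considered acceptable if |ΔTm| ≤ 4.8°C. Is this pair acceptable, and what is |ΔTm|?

Forward: G+C = 6, N = 22 → Tm = 64.9 + 41·(6 − 16.4)/22 = 45.5°C.
Reverse: G+C = 15, N = 24 → Tm = 64.9 + 41·(15 − 16.4)/24 = 62.5°C.
|ΔTm| = |45.5 − 62.5| = 17.0°C, > 4.8°C.

|ΔTm| = 17.0°C; the pair is not acceptable.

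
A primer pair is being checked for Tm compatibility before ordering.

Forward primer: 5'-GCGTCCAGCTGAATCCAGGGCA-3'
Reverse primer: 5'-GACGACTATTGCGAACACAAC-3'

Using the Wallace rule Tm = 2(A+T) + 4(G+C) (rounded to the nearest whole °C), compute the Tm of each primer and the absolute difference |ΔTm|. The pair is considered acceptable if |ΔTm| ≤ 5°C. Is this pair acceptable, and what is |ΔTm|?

|ΔTm| = 10°C; the pair is not acceptable.

Forward: A=5 T=3 G=7 C=7 → Tm = 2·8 + 4·14 = 72°C.
Reverse: A=8 T=3 G=4 C=6 → Tm = 2·11 + 4·10 = 62°C.
|ΔTm| = |72 − 62| = 10°C, > 5°C.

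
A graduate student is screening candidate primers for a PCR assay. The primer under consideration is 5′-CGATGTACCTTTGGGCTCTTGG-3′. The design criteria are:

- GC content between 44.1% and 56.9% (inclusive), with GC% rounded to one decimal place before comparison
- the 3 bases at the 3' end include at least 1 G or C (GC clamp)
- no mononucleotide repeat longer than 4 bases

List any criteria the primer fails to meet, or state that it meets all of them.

Base counts: A=2, T=8, G=7, C=5 (length 22).
GC content: GC 12/22 = 54.5% ✓
GC clamp: 3' end TGG has 2 G/C ✓
homopolymer run: longest run = 3 ✓

Meets all criteria.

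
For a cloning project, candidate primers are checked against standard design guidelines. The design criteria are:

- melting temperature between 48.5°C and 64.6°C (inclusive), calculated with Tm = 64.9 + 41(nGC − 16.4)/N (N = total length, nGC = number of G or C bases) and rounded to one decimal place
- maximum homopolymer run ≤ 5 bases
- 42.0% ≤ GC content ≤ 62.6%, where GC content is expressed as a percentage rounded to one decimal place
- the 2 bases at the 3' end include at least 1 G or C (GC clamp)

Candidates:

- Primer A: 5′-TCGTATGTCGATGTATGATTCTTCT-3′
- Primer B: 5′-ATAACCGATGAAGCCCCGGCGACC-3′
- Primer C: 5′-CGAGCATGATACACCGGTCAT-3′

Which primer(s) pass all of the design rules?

Primer A (25 nt, A=4 T=12 G=5 C=4): Tm = 64.9 + 41·(9 − 16.4)/25 = 52.8°C ✓; longest run = 2 ✓; GC 9/25 = 36.0%, outside 42.0–62.6% ✗; 3' end CT has 1 G/C ✓ — fails.
Primer B (24 nt, A=7 T=2 G=6 C=9): Tm = 64.9 + 41·(15 − 16.4)/24 = 62.5°C ✓; longest run = 4 ✓; GC 15/24 = 62.5% ✓; 3' end CC has 2 G/C ✓ — passes.
Primer C (21 nt, A=6 T=4 G=5 C=6): Tm = 64.9 + 41·(11 − 16.4)/21 = 54.4°C ✓; longest run = 2 ✓; GC 11/21 = 52.4% ✓; 3' end AT has 0 G/C, need ≥1 ✗ — fails.

Primer B only.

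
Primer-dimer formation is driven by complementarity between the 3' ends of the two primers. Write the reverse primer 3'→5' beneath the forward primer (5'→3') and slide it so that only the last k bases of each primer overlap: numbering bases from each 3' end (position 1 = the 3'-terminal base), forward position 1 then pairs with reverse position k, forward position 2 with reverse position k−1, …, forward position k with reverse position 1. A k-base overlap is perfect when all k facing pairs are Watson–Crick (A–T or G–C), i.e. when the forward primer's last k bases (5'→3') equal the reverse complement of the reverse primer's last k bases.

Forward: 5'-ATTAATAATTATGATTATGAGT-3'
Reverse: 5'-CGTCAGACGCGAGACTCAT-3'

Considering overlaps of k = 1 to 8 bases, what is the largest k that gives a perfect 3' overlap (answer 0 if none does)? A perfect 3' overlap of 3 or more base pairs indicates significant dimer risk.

Last 8 bases (5'→3') — forward …TTATGAGT, reverse …AGACTCAT.
Reverse complement of the reverse primer's last 8 bases: ATGAGTCT; its first k bases are the reverse complement of the reverse primer's last k bases, so a perfect k-base overlap needs the forward primer's last k bases to equal them.
Comparing (forward last k vs required): k=1: T vs A ✗; k=2: GT vs AT ✗; k=3: AGT vs ATG ✗; k=4: GAGT vs ATGA ✗; k=5: TGAGT vs ATGAG ✗; k=6: ATGAGT vs ATGAGT ✓; k=7: TATGAGT vs ATGAGTC ✗; k=8: TTATGAGT vs ATGAGTCT ✗.
Only k = 6 is perfect, so the longest perfect 3' overlap is 6.

Longest perfect overlap: 6 complementary base pairs; significant dimer risk (threshold 3).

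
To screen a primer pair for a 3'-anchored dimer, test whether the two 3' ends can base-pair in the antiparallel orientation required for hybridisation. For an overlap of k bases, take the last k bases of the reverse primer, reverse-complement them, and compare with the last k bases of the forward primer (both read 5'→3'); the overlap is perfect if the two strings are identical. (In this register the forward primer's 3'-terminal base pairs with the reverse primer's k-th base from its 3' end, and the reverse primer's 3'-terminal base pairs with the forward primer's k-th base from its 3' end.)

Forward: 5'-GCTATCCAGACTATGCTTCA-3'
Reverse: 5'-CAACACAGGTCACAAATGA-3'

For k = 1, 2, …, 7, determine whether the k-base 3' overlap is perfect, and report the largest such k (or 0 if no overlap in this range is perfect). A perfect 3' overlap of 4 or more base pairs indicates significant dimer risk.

Last 7 bases (5'→3') — forward …TGCTTCA, reverse …CAAATGA.
Reverse complement of the reverse primer's last 7 bases: TCATTTG; its first k bases are the reverse complement of the reverse primer's last k bases, so a perfect k-base overlap needs the forward primer's last k bases to equal them.
Comparing (forward last k vs required): k=1: A vs T ✗; k=2: CA vs TC ✗; k=3: TCA vs TCA ✓; k=4: TTCA vs TCAT ✗; k=5: CTTCA vs TCATT ✗; k=6: GCTTCA vs TCATTT ✗; k=7: TGCTTCA vs TCATTTG ✗.
Only k = 3 is perfect, so the longest perfect 3' overlap is 3.

Longest perfect overlap: 3 complementary base pairs; below the dimer-risk threshold (threshold 4).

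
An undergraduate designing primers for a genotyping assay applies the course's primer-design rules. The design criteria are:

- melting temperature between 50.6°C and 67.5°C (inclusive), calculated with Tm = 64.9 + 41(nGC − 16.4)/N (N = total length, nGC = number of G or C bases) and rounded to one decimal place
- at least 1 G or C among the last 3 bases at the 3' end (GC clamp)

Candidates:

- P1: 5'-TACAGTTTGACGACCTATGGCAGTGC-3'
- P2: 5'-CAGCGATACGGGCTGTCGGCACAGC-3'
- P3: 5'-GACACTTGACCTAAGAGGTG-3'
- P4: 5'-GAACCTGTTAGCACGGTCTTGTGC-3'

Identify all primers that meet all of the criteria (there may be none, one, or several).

P1 (26 nt, A=6 T=7 G=7 C=6): Tm = 64.9 + 41·(13 − 16.4)/26 = 59.5°C ✓; 3' end TGC has 2 G/C ✓ — passes.
P2 (25 nt, A=5 T=3 G=9 C=8): Tm = 64.9 + 41·(17 − 16.4)/25 = 65.9°C ✓; 3' end AGC has 2 G/C ✓ — passes.
P3 (20 nt, A=6 T=4 G=6 C=4): Tm = 64.9 + 41·(10 − 16.4)/20 = 51.8°C ✓; 3' end GTG has 2 G/C ✓ — passes.
P4 (24 nt, A=4 T=7 G=7 C=6): Tm = 64.9 + 41·(13 − 16.4)/24 = 59.1°C ✓; 3' end TGC has 2 G/C ✓ — passes.

P1, P2, P3 and P4.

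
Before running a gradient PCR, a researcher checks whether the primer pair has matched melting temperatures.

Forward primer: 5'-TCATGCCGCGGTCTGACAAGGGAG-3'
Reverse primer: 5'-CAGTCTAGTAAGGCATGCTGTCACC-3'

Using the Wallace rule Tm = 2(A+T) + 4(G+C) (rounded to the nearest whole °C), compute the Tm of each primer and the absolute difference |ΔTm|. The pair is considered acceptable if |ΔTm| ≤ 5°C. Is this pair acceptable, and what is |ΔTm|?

|ΔTm| = 2°C; the pair is acceptable.

Forward: A=5 T=4 G=9 C=6 → Tm = 2·9 + 4·15 = 78°C.
Reverse: A=6 T=6 G=6 C=7 → Tm = 2·12 + 4·13 = 76°C.
|ΔTm| = |78 − 76| = 2°C, ≤ 5°C.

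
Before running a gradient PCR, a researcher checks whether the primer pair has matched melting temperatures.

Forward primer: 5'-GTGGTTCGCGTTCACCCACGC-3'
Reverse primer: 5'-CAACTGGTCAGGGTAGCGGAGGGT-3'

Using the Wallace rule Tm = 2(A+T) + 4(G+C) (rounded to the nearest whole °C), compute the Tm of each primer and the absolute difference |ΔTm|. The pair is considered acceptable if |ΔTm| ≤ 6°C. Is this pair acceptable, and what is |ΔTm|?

Forward: A=2 T=5 G=6 C=8 → Tm = 2·7 + 4·14 = 70°C.
Reverse: A=5 T=4 G=11 C=4 → Tm = 2·9 + 4·15 = 78°C.
|ΔTm| = |70 − 78| = 8°C, > 6°C.

|ΔTm| = 8°C; the pair is not acceptable.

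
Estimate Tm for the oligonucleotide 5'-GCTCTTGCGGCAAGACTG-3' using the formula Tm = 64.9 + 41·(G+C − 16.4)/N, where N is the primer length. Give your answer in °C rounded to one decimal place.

Base counts: A=3, T=4, G=6, C=5; G+C = 11, N = 18.
Tm = 64.9 + 41·(11 − 16.4)/18 = 64.9 + -221.40/18 = 52.6°C.

52.6°C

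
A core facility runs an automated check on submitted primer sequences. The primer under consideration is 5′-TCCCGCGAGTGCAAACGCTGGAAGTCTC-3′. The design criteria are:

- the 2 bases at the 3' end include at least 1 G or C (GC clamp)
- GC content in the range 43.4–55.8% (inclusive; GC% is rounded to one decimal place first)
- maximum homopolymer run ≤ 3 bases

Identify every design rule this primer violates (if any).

Base counts: A=6, T=5, G=8, C=9 (length 28).
GC clamp: 3' end TC has 1 G/C ✓
GC content: GC 17/28 = 60.7%, outside 43.4–55.8% ✗
homopolymer run: longest run = 3 ✓

Fails: GC content.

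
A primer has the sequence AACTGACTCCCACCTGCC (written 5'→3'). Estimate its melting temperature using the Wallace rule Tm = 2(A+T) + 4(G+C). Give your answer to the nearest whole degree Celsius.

Base counts: A=4, T=3, G=2, C=9 (length 18).
Tm = 2·(4+3) + 4·(2+9) = 2·7 + 4·11 = 14 + 44 = 58°C.

58°C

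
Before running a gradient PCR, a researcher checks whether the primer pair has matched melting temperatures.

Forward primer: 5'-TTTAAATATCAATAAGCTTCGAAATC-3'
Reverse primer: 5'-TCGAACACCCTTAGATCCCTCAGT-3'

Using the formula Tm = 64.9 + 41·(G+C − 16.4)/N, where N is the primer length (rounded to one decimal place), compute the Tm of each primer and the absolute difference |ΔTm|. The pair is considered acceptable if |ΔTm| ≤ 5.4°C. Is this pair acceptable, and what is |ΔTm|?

|ΔTm| = 8.9°C; the pair is not acceptable.

Forward: G+C = 6, N = 26 → Tm = 64.9 + 41·(6 − 16.4)/26 = 48.5°C.
Reverse: G+C = 12, N = 24 → Tm = 64.9 + 41·(12 − 16.4)/24 = 57.4°C.
|ΔTm| = |48.5 − 57.4| = 8.9°C, > 5.4°C.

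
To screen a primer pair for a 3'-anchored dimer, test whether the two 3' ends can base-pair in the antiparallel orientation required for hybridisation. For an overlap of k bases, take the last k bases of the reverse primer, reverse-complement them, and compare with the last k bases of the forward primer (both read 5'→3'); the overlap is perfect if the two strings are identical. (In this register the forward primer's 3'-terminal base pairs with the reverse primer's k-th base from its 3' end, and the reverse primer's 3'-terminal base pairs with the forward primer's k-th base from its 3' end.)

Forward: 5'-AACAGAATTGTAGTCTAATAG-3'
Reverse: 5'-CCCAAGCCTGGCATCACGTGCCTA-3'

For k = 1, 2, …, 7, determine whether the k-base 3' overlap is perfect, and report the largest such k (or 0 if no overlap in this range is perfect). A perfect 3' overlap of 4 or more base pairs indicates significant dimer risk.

Last 7 bases (5'→3') — forward …CTAATAG, reverse …GTGCCTA.
Reverse complement of the reverse primer's last 7 bases: TAGGCAC; its first k bases are the reverse complement of the reverse primer's last k bases, so a perfect k-base overlap needs the forward primer's last k bases to equal them.
Comparing (forward last k vs required): k=1: G vs T ✗; k=2: AG vs TA ✗; k=3: TAG vs TAG ✓; k=4: ATAG vs TAGG ✗; k=5: AATAG vs TAGGC ✗; k=6: TAATAG vs TAGGCA ✗; k=7: CTAATAG vs TAGGCAC ✗.
Only k = 3 is perfect, so the longest perfect 3' overlap is 3.

Longest perfect overlap: 3 complementary base pairs; below the dimer-risk threshold (threshold 4).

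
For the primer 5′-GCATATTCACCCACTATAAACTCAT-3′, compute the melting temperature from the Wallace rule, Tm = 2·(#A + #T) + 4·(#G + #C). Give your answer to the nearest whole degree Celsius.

Base counts: A=9, T=7, G=1, C=8 (length 25).
Tm = 2·(9+7) + 4·(1+8) = 2·16 + 4·9 = 32 + 36 = 68°C.

68°C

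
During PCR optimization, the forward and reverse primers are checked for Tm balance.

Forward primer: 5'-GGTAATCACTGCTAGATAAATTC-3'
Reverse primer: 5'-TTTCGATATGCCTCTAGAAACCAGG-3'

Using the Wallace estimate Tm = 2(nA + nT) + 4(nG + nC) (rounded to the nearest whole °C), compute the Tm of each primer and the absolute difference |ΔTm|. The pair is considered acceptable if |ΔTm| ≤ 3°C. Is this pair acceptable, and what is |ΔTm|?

Forward: A=8 T=7 G=4 C=4 → Tm = 2·15 + 4·8 = 62°C.
Reverse: A=7 T=7 G=5 C=6 → Tm = 2·14 + 4·11 = 72°C.
|ΔTm| = |62 − 72| = 10°C, > 3°C.

|ΔTm| = 10°C; the pair is not acceptable.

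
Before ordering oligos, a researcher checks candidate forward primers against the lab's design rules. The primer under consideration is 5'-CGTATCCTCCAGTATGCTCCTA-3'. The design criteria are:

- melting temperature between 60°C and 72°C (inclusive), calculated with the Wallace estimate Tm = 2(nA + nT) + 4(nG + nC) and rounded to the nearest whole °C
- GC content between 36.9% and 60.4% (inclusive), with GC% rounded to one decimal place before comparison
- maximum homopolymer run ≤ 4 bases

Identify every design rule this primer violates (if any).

Base counts: A=4, T=7, G=3, C=8 (length 22).
Tm: Tm = 2·11 + 4·11 = 66°C ✓
GC content: GC 11/22 = 50.0% ✓
homopolymer run: longest run = 2 ✓

Meets all criteria.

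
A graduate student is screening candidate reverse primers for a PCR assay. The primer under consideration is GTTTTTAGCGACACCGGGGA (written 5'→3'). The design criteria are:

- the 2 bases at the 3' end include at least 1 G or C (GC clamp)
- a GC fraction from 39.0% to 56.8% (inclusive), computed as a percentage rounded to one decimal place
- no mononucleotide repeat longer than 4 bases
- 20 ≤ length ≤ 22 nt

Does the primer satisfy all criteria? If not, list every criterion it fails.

Base counts: A=4, T=5, G=7, C=4 (length 20).
GC clamp: 3' end GA has 1 G/C ✓
GC content: GC 11/20 = 55.0% ✓
homopolymer run: longest run = 5, exceeds 4 ✗
length: length 20 ✓

Fails: homopolymer run.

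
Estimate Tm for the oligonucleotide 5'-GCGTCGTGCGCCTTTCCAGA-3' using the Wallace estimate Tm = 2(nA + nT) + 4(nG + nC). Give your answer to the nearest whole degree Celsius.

66°C

Base counts: A=2, T=5, G=6, C=7 (length 20).
Tm = 2·(2+5) + 4·(6+7) = 2·7 + 4·13 = 14 + 52 = 66°C.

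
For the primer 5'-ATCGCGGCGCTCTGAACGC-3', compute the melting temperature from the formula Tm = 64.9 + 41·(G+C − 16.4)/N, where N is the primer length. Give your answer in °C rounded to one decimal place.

Base counts: A=3, T=3, G=6, C=7; G+C = 13, N = 19.
Tm = 64.9 + 41·(13 − 16.4)/19 = 64.9 + -139.40/19 = 57.6°C.

57.6°C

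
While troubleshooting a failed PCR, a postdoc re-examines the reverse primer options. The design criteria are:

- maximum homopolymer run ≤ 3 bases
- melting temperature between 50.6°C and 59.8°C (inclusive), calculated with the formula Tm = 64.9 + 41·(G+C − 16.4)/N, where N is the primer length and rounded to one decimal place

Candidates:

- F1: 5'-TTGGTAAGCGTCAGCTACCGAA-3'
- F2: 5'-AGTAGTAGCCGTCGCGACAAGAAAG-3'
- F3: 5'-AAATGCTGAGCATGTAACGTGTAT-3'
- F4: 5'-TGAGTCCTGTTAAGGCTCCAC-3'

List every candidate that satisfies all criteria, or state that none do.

F1, F2, F3 and F4.

F1 (22 nt, A=6 T=5 G=6 C=5): longest run = 2 ✓; Tm = 64.9 + 41·(11 − 16.4)/22 = 54.8°C ✓ — passes.
F2 (25 nt, A=9 T=3 G=8 C=5): longest run = 3 ✓; Tm = 64.9 + 41·(13 − 16.4)/25 = 59.3°C ✓ — passes.
F3 (24 nt, A=8 T=7 G=6 C=3): longest run = 3 ✓; Tm = 64.9 + 41·(9 − 16.4)/24 = 52.3°C ✓ — passes.
F4 (21 nt, A=4 T=6 G=5 C=6): longest run = 2 ✓; Tm = 64.9 + 41·(11 − 16.4)/21 = 54.4°C ✓ — passes.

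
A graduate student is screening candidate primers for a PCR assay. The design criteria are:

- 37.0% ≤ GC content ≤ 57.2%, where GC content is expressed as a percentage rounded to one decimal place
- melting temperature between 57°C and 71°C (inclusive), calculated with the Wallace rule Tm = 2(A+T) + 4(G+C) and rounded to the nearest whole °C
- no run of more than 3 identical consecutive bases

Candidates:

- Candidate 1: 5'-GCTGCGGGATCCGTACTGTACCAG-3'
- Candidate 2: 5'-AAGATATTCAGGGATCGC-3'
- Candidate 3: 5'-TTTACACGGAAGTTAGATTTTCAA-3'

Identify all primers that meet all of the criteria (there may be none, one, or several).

Candidate 1 (24 nt, A=4 T=5 G=8 C=7): GC 15/24 = 62.5%, outside 37.0–57.2% ✗; Tm = 2·9 + 4·15 = 78°C, outside 57–71°C ✗; longest run = 3 ✓ — fails.
Candidate 2 (18 nt, A=6 T=4 G=5 C=3): GC 8/18 = 44.4% ✓; Tm = 2·10 + 4·8 = 52°C, outside 57–71°C ✗; longest run = 3 ✓ — fails.
Candidate 3 (24 nt, A=8 T=9 G=4 C=3): GC 7/24 = 29.2%, outside 37.0–57.2% ✗; Tm = 2·17 + 4·7 = 62°C ✓; longest run = 4, exceeds 3 ✗ — fails.

None of the candidates satisfy all criteria.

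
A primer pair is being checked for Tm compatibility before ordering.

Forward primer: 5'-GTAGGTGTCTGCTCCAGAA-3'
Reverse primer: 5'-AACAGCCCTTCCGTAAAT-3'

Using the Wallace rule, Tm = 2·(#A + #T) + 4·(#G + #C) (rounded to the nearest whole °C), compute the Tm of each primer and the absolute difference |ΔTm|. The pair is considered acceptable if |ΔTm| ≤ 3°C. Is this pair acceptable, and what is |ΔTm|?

Forward: A=4 T=5 G=6 C=4 → Tm = 2·9 + 4·10 = 58°C.
Reverse: A=6 T=4 G=2 C=6 → Tm = 2·10 + 4·8 = 52°C.
|ΔTm| = |58 − 52| = 6°C, > 3°C.

|ΔTm| = 6°C; the pair is not acceptable.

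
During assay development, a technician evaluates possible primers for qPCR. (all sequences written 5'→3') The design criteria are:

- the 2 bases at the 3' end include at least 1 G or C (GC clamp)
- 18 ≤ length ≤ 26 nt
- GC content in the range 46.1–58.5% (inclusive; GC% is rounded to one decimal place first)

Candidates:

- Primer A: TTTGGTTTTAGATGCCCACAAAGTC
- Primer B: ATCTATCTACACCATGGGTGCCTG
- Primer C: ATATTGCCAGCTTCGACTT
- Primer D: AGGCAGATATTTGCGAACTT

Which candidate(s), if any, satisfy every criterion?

Primer A (25 nt, A=6 T=9 G=5 C=5): 3' end TC has 1 G/C ✓; length 25 ✓; GC 10/25 = 40.0%, outside 46.1–58.5% ✗ — fails.
Primer B (24 nt, A=5 T=7 G=5 C=7): 3' end TG has 1 G/C ✓; length 24 ✓; GC 12/24 = 50.0% ✓ — passes.
Primer C (19 nt, A=4 T=7 G=3 C=5): 3' end TT has 0 G/C, need ≥1 ✗; length 19 ✓; GC 8/19 = 42.1%, outside 46.1–58.5% ✗ — fails.
Primer D (20 nt, A=6 T=6 G=5 C=3): 3' end TT has 0 G/C, need ≥1 ✗; length 20 ✓; GC 8/20 = 40.0%, outside 46.1–58.5% ✗ — fails.

Primer B only.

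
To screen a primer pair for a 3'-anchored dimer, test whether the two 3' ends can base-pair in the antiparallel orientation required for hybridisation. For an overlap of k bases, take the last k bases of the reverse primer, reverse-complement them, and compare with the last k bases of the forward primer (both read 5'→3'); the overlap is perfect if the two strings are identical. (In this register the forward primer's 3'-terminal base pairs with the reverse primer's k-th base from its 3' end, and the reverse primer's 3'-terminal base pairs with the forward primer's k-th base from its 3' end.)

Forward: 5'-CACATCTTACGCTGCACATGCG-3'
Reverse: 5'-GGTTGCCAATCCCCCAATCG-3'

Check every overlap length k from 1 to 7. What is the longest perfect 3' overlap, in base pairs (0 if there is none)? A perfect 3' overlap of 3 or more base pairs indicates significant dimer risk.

Last 7 bases (5'→3') — forward …ACATGCG, reverse …CCAATCG.
Reverse complement of the reverse primer's last 7 bases: CGATTGG; its first k bases are the reverse complement of the reverse primer's last k bases, so a perfect k-base overlap needs the forward primer's last k bases to equal them.
Comparing (forward last k vs required): k=1: G vs C ✗; k=2: CG vs CG ✓; k=3: GCG vs CGA ✗; k=4: TGCG vs CGAT ✗; k=5: ATGCG vs CGATT ✗; k=6: CATGCG vs CGATTG ✗; k=7: ACATGCG vs CGATTGG ✗.
Only k = 2 is perfect, so the longest perfect 3' overlap is 2.

Longest perfect overlap: 2 complementary base pairs; below the dimer-risk threshold (threshold 3).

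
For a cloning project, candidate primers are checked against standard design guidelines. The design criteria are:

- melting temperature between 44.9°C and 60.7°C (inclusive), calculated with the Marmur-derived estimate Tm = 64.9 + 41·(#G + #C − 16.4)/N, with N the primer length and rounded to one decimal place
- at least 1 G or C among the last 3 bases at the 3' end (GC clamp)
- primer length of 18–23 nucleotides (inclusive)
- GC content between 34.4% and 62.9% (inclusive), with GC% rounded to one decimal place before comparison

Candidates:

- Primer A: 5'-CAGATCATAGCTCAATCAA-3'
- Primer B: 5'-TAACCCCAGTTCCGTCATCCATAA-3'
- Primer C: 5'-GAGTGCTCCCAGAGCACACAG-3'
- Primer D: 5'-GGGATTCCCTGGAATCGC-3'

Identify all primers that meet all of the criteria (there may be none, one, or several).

Primer C and Primer D.

Primer A (19 nt, A=8 T=4 G=2 C=5): Tm = 64.9 + 41·(7 − 16.4)/19 = 44.6°C, outside 44.9–60.7°C ✗; 3' end CAA has 1 G/C ✓; length 19 ✓; GC 7/19 = 36.8% ✓ — fails.
Primer B (24 nt, A=7 T=6 G=2 C=9): Tm = 64.9 + 41·(11 − 16.4)/24 = 55.7°C ✓; 3' end TAA has 0 G/C, need ≥1 ✗; length 24, outside 18–23 ✗; GC 11/24 = 45.8% ✓ — fails.
Primer C (21 nt, A=6 T=2 G=6 C=7): Tm = 64.9 + 41·(13 − 16.4)/21 = 58.3°C ✓; 3' end CAG has 2 G/C ✓; length 21 ✓; GC 13/21 = 61.9% ✓ — passes.
Primer D (18 nt, A=3 T=4 G=6 C=5): Tm = 64.9 + 41·(11 − 16.4)/18 = 52.6°C ✓; 3' end CGC has 3 G/C ✓; length 18 ✓; GC 11/18 = 61.1% ✓ — passes.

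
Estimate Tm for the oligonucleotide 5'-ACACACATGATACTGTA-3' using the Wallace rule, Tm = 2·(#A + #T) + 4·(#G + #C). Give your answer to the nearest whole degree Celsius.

Base counts: A=7, T=4, G=2, C=4 (length 17).
Tm = 2·(7+4) + 4·(2+4) = 2·11 + 4·6 = 22 + 24 = 46°C.

46°C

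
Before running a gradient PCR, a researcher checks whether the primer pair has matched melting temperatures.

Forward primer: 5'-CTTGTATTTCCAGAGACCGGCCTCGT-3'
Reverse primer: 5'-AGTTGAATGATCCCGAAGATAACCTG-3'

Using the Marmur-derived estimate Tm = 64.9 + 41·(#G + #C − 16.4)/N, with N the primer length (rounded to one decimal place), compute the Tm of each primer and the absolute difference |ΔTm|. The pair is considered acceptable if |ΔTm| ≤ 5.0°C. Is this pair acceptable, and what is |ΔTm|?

|ΔTm| = 4.7°C; the pair is acceptable.

Forward: G+C = 14, N = 26 → Tm = 64.9 + 41·(14 − 16.4)/26 = 61.1°C.
Reverse: G+C = 11, N = 26 → Tm = 64.9 + 41·(11 − 16.4)/26 = 56.4°C.
|ΔTm| = |61.1 − 56.4| = 4.7°C, ≤ 5.0°C.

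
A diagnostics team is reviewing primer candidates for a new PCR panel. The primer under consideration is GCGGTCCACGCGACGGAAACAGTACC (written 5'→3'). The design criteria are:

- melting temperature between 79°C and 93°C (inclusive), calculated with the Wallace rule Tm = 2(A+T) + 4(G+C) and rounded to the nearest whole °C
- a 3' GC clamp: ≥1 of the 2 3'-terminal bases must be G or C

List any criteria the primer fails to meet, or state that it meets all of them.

Base counts: A=7, T=2, G=8, C=9 (length 26).
Tm: Tm = 2·9 + 4·17 = 86°C ✓
GC clamp: 3' end CC has 2 G/C ✓

Meets all criteria.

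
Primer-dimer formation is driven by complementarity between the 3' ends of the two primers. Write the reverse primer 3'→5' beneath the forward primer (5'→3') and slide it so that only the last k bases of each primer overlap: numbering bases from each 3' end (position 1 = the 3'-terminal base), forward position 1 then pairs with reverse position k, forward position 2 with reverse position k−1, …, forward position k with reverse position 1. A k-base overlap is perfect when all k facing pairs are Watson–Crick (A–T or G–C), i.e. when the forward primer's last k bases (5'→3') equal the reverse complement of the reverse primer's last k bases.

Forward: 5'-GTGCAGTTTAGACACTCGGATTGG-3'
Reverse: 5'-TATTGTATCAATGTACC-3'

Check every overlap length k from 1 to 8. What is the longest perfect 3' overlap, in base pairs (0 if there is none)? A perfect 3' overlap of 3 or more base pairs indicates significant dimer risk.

Longest perfect overlap: 2 complementary base pairs; below the dimer-risk threshold (threshold 3).

Last 8 bases (5'→3') — forward …CGGATTGG, reverse …AATGTACC.
Reverse complement of the reverse primer's last 8 bases: GGTACATT; its first k bases are the reverse complement of the reverse primer's last k bases, so a perfect k-base overlap needs the forward primer's last k bases to equal them.
Comparing (forward last k vs required): k=1: G vs G ✓; k=2: GG vs GG ✓; k=3: TGG vs GGT ✗; k=4: TTGG vs GGTA ✗; k=5: ATTGG vs GGTAC ✗; k=6: GATTGG vs GGTACA ✗; k=7: GGATTGG vs GGTACAT ✗; k=8: CGGATTGG vs GGTACATT ✗.
Perfect overlaps at k = 1, 2; the largest is 2.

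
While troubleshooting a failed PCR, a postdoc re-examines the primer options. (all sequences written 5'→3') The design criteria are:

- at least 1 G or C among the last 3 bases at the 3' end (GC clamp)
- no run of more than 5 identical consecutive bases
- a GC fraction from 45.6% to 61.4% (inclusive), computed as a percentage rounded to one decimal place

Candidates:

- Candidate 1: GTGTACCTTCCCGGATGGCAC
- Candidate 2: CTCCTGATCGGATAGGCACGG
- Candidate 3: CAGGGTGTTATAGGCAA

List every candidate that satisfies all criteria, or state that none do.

Candidate 3 only.

Candidate 1 (21 nt, A=3 T=5 G=6 C=7): 3' end CAC has 2 G/C ✓; longest run = 3 ✓; GC 13/21 = 61.9%, outside 45.6–61.4% ✗ — fails.
Candidate 2 (21 nt, A=4 T=4 G=7 C=6): 3' end CGG has 3 G/C ✓; longest run = 2 ✓; GC 13/21 = 61.9%, outside 45.6–61.4% ✗ — fails.
Candidate 3 (17 nt, A=5 T=4 G=6 C=2): 3' end CAA has 1 G/C ✓; longest run = 3 ✓; GC 8/17 = 47.1% ✓ — passes.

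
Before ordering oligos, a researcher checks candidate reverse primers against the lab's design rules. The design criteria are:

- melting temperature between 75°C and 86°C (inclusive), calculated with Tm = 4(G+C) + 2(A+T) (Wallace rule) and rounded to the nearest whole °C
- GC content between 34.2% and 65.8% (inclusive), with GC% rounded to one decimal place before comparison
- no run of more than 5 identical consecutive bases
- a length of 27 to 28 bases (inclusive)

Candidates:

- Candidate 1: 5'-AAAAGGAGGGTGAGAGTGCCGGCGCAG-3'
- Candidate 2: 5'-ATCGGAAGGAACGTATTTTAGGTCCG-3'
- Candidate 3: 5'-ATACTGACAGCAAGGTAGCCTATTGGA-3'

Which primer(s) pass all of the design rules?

Candidate 1 (27 nt, A=8 T=2 G=13 C=4): Tm = 2·10 + 4·17 = 88°C, outside 75–86°C ✗; GC 17/27 = 63.0% ✓; longest run = 4 ✓; length 27 ✓ — fails.
Candidate 2 (26 nt, A=7 T=7 G=8 C=4): Tm = 2·14 + 4·12 = 76°C ✓; GC 12/26 = 46.2% ✓; longest run = 4 ✓; length 26, outside 27–28 ✗ — fails.
Candidate 3 (27 nt, A=9 T=6 G=7 C=5): Tm = 2·15 + 4·12 = 78°C ✓; GC 12/27 = 44.4% ✓; longest run = 2 ✓; length 27 ✓ — passes.

Candidate 3 only.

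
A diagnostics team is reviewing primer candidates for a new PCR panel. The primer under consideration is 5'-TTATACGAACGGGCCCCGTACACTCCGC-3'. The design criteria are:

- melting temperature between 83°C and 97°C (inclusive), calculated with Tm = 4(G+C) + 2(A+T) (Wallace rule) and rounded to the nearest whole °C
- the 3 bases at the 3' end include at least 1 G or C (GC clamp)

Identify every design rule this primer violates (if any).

Base counts: A=6, T=5, G=6, C=11 (length 28).
Tm: Tm = 2·11 + 4·17 = 90°C ✓
GC clamp: 3' end CGC has 3 G/C ✓

Meets all criteria.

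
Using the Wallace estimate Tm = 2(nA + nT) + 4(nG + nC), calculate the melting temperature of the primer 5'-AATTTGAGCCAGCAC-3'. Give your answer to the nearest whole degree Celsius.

44°C

Base counts: A=5, T=3, G=3, C=4 (length 15).
Tm = 2·(5+3) + 4·(3+4) = 2·8 + 4·7 = 16 + 28 = 44°C.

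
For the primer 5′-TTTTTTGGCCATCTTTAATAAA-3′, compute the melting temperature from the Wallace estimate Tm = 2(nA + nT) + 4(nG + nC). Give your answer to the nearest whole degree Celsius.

Base counts: A=6, T=11, G=2, C=3 (length 22).
Tm = 2·(6+11) + 4·(2+3) = 2·17 + 4·5 = 34 + 20 = 54°C.

54°C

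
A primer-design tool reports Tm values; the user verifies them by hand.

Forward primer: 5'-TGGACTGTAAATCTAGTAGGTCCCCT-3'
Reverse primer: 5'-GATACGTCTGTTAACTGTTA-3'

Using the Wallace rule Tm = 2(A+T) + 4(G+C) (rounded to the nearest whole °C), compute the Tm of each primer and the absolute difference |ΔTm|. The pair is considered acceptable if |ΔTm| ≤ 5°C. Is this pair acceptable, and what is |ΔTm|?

Forward: A=6 T=8 G=6 C=6 → Tm = 2·14 + 4·12 = 76°C.
Reverse: A=5 T=8 G=4 C=3 → Tm = 2·13 + 4·7 = 54°C.
|ΔTm| = |76 − 54| = 22°C, > 5°C.

|ΔTm| = 22°C; the pair is not acceptable.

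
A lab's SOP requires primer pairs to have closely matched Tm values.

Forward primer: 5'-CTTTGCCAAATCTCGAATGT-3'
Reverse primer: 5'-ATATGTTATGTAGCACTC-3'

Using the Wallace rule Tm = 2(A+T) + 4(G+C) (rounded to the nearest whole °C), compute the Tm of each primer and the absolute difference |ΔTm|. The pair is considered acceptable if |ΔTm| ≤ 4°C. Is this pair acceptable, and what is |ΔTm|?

Forward: A=5 T=7 G=3 C=5 → Tm = 2·12 + 4·8 = 56°C.
Reverse: A=5 T=7 G=3 C=3 → Tm = 2·12 + 4·6 = 48°C.
|ΔTm| = |56 − 48| = 8°C, > 4°C.

|ΔTm| = 8°C; the pair is not acceptable.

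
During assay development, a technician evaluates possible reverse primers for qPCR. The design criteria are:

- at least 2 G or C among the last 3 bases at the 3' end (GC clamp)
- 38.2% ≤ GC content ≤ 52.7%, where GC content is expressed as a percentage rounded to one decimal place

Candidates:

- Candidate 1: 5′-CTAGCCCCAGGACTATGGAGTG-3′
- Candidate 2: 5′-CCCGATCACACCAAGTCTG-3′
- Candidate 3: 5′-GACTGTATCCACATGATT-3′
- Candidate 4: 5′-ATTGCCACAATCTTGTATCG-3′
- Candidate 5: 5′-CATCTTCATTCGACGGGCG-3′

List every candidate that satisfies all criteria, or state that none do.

Candidate 1 (22 nt, A=5 T=4 G=7 C=6): 3' end GTG has 2 G/C ✓; GC 13/22 = 59.1%, outside 38.2–52.7% ✗ — fails.
Candidate 2 (19 nt, A=5 T=3 G=3 C=8): 3' end CTG has 2 G/C ✓; GC 11/19 = 57.9%, outside 38.2–52.7% ✗ — fails.
Candidate 3 (18 nt, A=5 T=6 G=3 C=4): 3' end ATT has 0 G/C, need ≥2 ✗; GC 7/18 = 38.9% ✓ — fails.
Candidate 4 (20 nt, A=5 T=7 G=3 C=5): 3' end TCG has 2 G/C ✓; GC 8/20 = 40.0% ✓ — passes.
Candidate 5 (19 nt, A=3 T=5 G=5 C=6): 3' end GCG has 3 G/C ✓; GC 11/19 = 57.9%, outside 38.2–52.7% ✗ — fails.

Candidate 4 only.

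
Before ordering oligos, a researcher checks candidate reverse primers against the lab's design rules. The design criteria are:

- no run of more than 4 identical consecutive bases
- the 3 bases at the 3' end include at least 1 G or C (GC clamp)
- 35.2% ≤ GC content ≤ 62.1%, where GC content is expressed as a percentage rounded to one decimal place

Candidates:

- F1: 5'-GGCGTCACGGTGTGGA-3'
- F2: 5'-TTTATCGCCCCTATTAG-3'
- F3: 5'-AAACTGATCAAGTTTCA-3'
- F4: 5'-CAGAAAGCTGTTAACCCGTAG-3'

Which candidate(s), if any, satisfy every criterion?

F1 (16 nt, A=2 T=3 G=8 C=3): longest run = 2 ✓; 3' end GGA has 2 G/C ✓; GC 11/16 = 68.8%, outside 35.2–62.1% ✗ — fails.
F2 (17 nt, A=3 T=7 G=2 C=5): longest run = 4 ✓; 3' end TAG has 1 G/C ✓; GC 7/17 = 41.2% ✓ — passes.
F3 (17 nt, A=7 T=5 G=2 C=3): longest run = 3 ✓; 3' end TCA has 1 G/C ✓; GC 5/17 = 29.4%, outside 35.2–62.1% ✗ — fails.
F4 (21 nt, A=7 T=4 G=5 C=5): longest run = 3 ✓; 3' end TAG has 1 G/C ✓; GC 10/21 = 47.6% ✓ — passes.

F2 and F4.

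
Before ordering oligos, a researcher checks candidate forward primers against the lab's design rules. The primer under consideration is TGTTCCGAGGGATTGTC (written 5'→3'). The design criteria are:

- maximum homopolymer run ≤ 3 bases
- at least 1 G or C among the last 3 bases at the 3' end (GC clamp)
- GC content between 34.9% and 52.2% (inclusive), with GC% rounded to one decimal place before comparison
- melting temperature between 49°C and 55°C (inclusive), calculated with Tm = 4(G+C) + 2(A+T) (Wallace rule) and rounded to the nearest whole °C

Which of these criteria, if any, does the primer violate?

Base counts: A=2, T=6, G=6, C=3 (length 17).
homopolymer run: longest run = 3 ✓
GC clamp: 3' end GTC has 2 G/C ✓
GC content: GC 9/17 = 52.9%, outside 34.9–52.2% ✗
Tm: Tm = 2·8 + 4·9 = 52°C ✓

Fails: GC content.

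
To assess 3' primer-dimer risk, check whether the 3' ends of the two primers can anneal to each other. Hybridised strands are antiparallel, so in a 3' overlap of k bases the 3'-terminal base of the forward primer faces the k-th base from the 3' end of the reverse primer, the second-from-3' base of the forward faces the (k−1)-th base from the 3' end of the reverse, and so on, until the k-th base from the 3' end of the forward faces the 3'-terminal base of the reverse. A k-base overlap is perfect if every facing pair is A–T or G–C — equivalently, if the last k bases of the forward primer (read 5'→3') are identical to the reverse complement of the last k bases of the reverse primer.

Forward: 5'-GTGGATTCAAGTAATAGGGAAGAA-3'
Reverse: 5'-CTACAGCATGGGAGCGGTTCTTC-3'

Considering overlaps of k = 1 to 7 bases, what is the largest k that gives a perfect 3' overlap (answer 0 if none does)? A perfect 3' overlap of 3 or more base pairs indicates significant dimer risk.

Longest perfect overlap: 6 complementary base pairs; significant dimer risk (threshold 3).

Last 7 bases (5'→3') — forward …GGAAGAA, reverse …GTTCTTC.
Reverse complement of the reverse primer's last 7 bases: GAAGAAC; its first k bases are the reverse complement of the reverse primer's last k bases, so a perfect k-base overlap needs the forward primer's last k bases to equal them.
Comparing (forward last k vs required): k=1: A vs G ✗; k=2: AA vs GA ✗; k=3: GAA vs GAA ✓; k=4: AGAA vs GAAG ✗; k=5: AAGAA vs GAAGA ✗; k=6: GAAGAA vs GAAGAA ✓; k=7: GGAAGAA vs GAAGAAC ✗.
Perfect overlaps at k = 3, 6; the largest is 6.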